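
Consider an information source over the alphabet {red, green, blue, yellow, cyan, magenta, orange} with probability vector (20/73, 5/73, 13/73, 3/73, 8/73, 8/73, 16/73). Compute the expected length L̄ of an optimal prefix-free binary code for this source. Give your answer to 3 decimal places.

Repeatedly combine the two least-probable nodes; the expected code length is the sum of the merged weights.
merge 3/73 + 5/73 → 8/73
merge 8/73 + 8/73 → 16/73
merge 8/73 + 13/73 → 21/73
merge 16/73 + 16/73 → 32/73
merge 20/73 + 21/73 → 41/73
merge 32/73 + 41/73 → 1
L = 8/73 + 16/73 + 21/73 + 32/73 + 41/73 + 1 = 191/73 ≈ 2.616 bits/symbol.

2.616 bits/symbol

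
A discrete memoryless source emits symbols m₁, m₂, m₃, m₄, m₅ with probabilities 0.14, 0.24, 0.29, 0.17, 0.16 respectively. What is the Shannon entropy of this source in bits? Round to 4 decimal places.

H = −Σ pᵢ log₂ pᵢ.
−0.14·log₂(0.14) = 0.3971
−0.24·log₂(0.24) = 0.4941
−0.29·log₂(0.29) = 0.5179
−0.17·log₂(0.17) = 0.4346
−0.16·log₂(0.16) = 0.4230
Sum ≈ 2.2668 → 2.2668 bits.

2.2668 bits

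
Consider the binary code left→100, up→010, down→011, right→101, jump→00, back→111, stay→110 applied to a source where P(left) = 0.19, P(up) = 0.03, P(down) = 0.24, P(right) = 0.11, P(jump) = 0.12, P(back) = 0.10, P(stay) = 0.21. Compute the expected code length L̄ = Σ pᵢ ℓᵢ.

2.88 bits/symbol

L̄ = Σ pᵢ·ℓᵢ = 0.19·3 + 0.03·3 + 0.24·3 + 0.11·3 + 0.12·2 + 0.10·3 + 0.21·3 = 2.88 bits/symbol.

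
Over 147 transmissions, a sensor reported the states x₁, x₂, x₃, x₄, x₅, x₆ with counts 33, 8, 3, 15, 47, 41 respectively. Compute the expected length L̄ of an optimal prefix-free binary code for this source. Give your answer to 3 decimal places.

2.252 bits/symbol

Probabilities are the counts divided by 147.
Repeatedly combine the two least-probable nodes; the expected code length is the sum of the merged weights.
merge 1/49 + 8/147 → 11/147
merge 11/147 + 5/49 → 26/147
merge 26/147 + 11/49 → 59/147
merge 41/147 + 47/147 → 88/147
merge 59/147 + 88/147 → 1
L = 11/147 + 26/147 + 59/147 + 88/147 + 1 = 331/147 ≈ 2.252 bits/symbol.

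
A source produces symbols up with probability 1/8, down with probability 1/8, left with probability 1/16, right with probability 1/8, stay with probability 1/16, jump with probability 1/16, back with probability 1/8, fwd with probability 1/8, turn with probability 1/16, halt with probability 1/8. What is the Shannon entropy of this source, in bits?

Each probability is a power of 1/2, so log₂(1/p) is an integer.
H = Σ p·log₂(1/p) = 1/8·3 + 1/8·3 + 1/16·4 + 1/8·3 + 1/16·4 + 1/16·4 + 1/8·3 + 1/8·3 + 1/16·4 + 1/8·3 = 3.25 bits.

3.25 bits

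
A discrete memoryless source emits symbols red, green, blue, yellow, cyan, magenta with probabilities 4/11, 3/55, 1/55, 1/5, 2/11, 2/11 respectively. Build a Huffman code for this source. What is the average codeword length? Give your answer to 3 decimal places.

2.327 bits/symbol

Repeatedly combine the two least-probable nodes; the expected code length is the sum of the merged weights.
merge 1/55 + 3/55 → 4/55
merge 4/55 + 2/11 → 14/55
merge 2/11 + 1/5 → 21/55
merge 14/55 + 4/11 → 34/55
merge 21/55 + 34/55 → 1
L = 4/55 + 14/55 + 21/55 + 34/55 + 1 = 128/55 ≈ 2.327 bits/symbol.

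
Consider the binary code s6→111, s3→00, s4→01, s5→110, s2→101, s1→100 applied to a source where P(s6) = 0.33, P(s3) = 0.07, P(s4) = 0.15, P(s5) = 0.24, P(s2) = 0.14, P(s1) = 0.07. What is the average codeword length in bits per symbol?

L̄ = Σ pᵢ·ℓᵢ = 0.33·3 + 0.07·2 + 0.15·2 + 0.24·3 + 0.14·3 + 0.07·3 = 2.78 bits/symbol.

2.78 bits/symbol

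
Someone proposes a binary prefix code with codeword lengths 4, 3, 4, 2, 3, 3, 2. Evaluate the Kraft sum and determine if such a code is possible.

With common denominator 2^4 = 16: Σ 2^(−ℓᵢ) = 1/16 + 2/16 + 1/16 + 4/16 + 2/16 + 2/16 + 4/16 = 16/16 = 1.
Kraft's inequality requires Σ ≤ 1; here Σ = 1 ≤ 1, so such a prefix code exists.

1; yes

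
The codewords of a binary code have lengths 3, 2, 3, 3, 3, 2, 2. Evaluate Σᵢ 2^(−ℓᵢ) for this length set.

1.25

With common denominator 2^3 = 8: Σ 2^(−ℓᵢ) = 1/8 + 2/8 + 1/8 + 1/8 + 1/8 + 2/8 + 2/8 = 10/8 = 1.25.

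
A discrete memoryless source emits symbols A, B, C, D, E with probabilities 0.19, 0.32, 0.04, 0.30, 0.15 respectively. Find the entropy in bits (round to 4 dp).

2.0986 bits

H = −Σ pᵢ log₂ pᵢ.
−0.19·log₂(0.19) = 0.4552
−0.32·log₂(0.32) = 0.5260
−0.04·log₂(0.04) = 0.1858
−0.30·log₂(0.30) = 0.5211
−0.15·log₂(0.15) = 0.4105
Sum ≈ 2.0986 → 2.0986 bits.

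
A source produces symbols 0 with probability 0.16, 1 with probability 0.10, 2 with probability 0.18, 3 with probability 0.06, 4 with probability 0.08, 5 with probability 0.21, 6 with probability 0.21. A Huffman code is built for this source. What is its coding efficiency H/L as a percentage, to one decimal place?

98.6%

Entropy H = −Σ p log₂ p ≈ 2.6812 bits.
Huffman merges: 3/50+2/25→7/50; 1/10+7/50→6/25; 4/25+9/50→17/50; 21/100+21/100→21/50; 6/25+17/50→29/50; 21/50+29/50→1. L = 68/25 ≈ 2.7200.
Efficiency = H/L = 2.6812/2.7200 = 98.6%.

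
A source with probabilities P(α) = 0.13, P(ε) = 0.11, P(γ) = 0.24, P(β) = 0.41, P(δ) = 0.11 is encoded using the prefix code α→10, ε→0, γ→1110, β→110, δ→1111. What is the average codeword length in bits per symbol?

3 bits/symbol

L̄ = Σ pᵢ·ℓᵢ = 0.13·2 + 0.11·1 + 0.24·4 + 0.41·3 + 0.11·4 = 3 bits/symbol.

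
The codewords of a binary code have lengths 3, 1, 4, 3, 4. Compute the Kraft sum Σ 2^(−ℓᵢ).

0.875

With common denominator 2^4 = 16: Σ 2^(−ℓᵢ) = 2/16 + 8/16 + 1/16 + 2/16 + 1/16 = 14/16 = 0.875.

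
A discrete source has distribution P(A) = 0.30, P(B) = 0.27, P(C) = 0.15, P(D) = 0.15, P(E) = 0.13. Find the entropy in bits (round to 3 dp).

2.235 bits

H = −Σ pᵢ log₂ pᵢ.
−0.30·log₂(0.30) = 0.5211
−0.27·log₂(0.27) = 0.5100
−0.15·log₂(0.15) = 0.4105
−0.15·log₂(0.15) = 0.4105
−0.13·log₂(0.13) = 0.3826
Sum ≈ 2.2348 → 2.235 bits.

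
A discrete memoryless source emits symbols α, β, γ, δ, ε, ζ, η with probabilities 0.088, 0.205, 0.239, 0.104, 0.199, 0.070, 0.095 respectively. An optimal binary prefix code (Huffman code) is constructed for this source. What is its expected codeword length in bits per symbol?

2.714 bits/symbol

Repeatedly combine the two least-probable nodes; the expected code length is the sum of the merged weights.
merge 7/100 + 11/125 → 79/500
merge 19/200 + 13/125 → 199/1000
merge 79/500 + 199/1000 → 357/1000
merge 199/1000 + 41/200 → 101/250
merge 239/1000 + 357/1000 → 149/250
merge 101/250 + 149/250 → 1
L = 79/500 + 199/1000 + 357/1000 + 101/250 + 149/250 + 1 = 1357/500 = 2.714 bits/symbol.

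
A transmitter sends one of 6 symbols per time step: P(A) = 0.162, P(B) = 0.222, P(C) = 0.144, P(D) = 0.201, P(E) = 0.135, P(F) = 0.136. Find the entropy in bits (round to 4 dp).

H = −Σ pᵢ log₂ pᵢ.
−0.162·log₂(0.162) = 0.4254
−0.222·log₂(0.222) = 0.4820
−0.144·log₂(0.144) = 0.4026
−0.201·log₂(0.201) = 0.4653
−0.135·log₂(0.135) = 0.3900
−0.136·log₂(0.136) = 0.3915
Sum ≈ 2.5568 → 2.5568 bits.

2.5568 bits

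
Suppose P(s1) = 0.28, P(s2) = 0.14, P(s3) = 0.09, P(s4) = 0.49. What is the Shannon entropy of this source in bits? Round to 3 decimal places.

1.728 bits

H = −Σ pᵢ log₂ pᵢ.
−0.28·log₂(0.28) = 0.5142
−0.14·log₂(0.14) = 0.3971
−0.09·log₂(0.09) = 0.3127
−0.49·log₂(0.49) = 0.5043
Sum ≈ 1.7283 → 1.728 bits.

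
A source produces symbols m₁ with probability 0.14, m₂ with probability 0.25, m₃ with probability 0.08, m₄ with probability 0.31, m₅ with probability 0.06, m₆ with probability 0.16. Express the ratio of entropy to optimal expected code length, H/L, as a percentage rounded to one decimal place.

Entropy H = −Σ p log₂ p ≈ 2.3790 bits.
Huffman merges: 3/50+2/25→7/50; 7/50+7/50→7/25; 4/25+1/4→41/100; 7/25+31/100→59/100; 41/100+59/100→1. L = 121/50 ≈ 2.4200.
Efficiency = H/L = 2.3790/2.4200 = 98.3%.

98.3%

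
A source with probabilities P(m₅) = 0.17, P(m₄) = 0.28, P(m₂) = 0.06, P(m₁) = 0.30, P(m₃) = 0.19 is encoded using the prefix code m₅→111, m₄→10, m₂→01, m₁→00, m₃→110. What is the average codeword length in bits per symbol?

L̄ = Σ pᵢ·ℓᵢ = 0.17·3 + 0.28·2 + 0.06·2 + 0.30·2 + 0.19·3 = 2.36 bits/symbol.

2.36 bits/symbol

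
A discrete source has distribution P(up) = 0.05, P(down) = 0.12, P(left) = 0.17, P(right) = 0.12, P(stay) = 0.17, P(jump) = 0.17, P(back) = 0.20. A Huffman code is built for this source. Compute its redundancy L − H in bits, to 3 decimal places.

0.082 bits

Entropy H = −Σ p log₂ p ≈ 2.7184 bits.
Huffman merges: 1/20+3/25→17/100; 3/25+17/100→29/100; 17/100+17/100→17/50; 17/100+1/5→37/100; 29/100+17/50→63/100; 37/100+63/100→1. L = 14/5 ≈ 2.8000.
L − H = 2.8000 − 2.7184 = 0.082 bits.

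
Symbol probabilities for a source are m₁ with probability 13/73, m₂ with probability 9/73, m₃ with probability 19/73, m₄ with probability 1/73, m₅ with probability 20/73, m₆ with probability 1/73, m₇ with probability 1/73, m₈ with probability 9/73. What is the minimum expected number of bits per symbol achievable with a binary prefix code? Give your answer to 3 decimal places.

Repeatedly combine the two least-probable nodes; the expected code length is the sum of the merged weights.
merge 1/73 + 1/73 → 2/73
merge 1/73 + 2/73 → 3/73
merge 3/73 + 9/73 → 12/73
merge 9/73 + 12/73 → 21/73
merge 13/73 + 19/73 → 32/73
merge 20/73 + 21/73 → 41/73
merge 32/73 + 41/73 → 1
L = 2/73 + 3/73 + 12/73 + 21/73 + 32/73 + 41/73 + 1 = 184/73 ≈ 2.521 bits/symbol.

2.521 bits/symbol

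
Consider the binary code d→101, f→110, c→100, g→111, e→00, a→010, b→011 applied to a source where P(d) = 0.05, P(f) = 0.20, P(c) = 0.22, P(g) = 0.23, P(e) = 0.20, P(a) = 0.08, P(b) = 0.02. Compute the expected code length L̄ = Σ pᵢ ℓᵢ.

2.8 bits/symbol

L̄ = Σ pᵢ·ℓᵢ = 0.05·3 + 0.20·3 + 0.22·3 + 0.23·3 + 0.20·2 + 0.08·3 + 0.02·3 = 2.8 bits/symbol.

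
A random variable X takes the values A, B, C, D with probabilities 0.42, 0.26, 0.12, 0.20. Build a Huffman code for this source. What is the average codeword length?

1.9 bits/symbol

Repeatedly combine the two least-probable nodes; the expected code length is the sum of the merged weights.
merge 3/25 + 1/5 → 8/25
merge 13/50 + 8/25 → 29/50
merge 21/50 + 29/50 → 1
L = 8/25 + 29/50 + 1 = 19/10 = 1.9 bits/symbol.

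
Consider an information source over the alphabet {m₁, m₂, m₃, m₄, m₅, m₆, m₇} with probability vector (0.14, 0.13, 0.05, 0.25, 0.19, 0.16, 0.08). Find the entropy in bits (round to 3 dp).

H = −Σ pᵢ log₂ pᵢ.
−0.14·log₂(0.14) = 0.3971
−0.13·log₂(0.13) = 0.3826
−0.05·log₂(0.05) = 0.2161
−0.25·log₂(0.25) = 0.5000
−0.19·log₂(0.19) = 0.4552
−0.16·log₂(0.16) = 0.4230
−0.08·log₂(0.08) = 0.2915
Sum ≈ 2.6656 → 2.666 bits.

2.666 bits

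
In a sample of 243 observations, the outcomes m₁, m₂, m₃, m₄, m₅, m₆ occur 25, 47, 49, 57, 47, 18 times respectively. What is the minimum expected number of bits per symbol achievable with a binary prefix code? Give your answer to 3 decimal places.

Probabilities are the counts divided by 243.
Repeatedly combine the two least-probable nodes; the expected code length is the sum of the merged weights.
merge 2/27 + 25/243 → 43/243
merge 43/243 + 47/243 → 10/27
merge 47/243 + 49/243 → 32/81
merge 19/81 + 10/27 → 49/81
merge 32/81 + 49/81 → 1
L = 43/243 + 10/27 + 32/81 + 49/81 + 1 = 619/243 ≈ 2.547 bits/symbol.

2.547 bits/symbol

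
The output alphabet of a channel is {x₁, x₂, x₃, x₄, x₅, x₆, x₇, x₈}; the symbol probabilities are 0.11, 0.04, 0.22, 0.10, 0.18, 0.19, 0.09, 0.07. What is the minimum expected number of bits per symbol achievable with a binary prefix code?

Repeatedly combine the two least-probable nodes; the expected code length is the sum of the merged weights.
merge 1/25 + 7/100 → 11/100
merge 9/100 + 1/10 → 19/100
merge 11/100 + 11/100 → 11/50
merge 9/50 + 19/100 → 37/100
merge 19/100 + 11/50 → 41/100
merge 11/50 + 37/100 → 59/100
merge 41/100 + 59/100 → 1
L = 11/100 + 19/100 + 11/50 + 37/100 + 41/100 + 59/100 + 1 = 289/100 = 2.89 bits/symbol.

2.89 bits/symbol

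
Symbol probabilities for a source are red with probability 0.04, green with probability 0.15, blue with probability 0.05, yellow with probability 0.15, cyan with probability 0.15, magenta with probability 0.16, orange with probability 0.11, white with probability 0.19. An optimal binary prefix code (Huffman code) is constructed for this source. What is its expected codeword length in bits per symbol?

Repeatedly combine the two least-probable nodes; the expected code length is the sum of the merged weights.
merge 1/25 + 1/20 → 9/100
merge 9/100 + 11/100 → 1/5
merge 3/20 + 3/20 → 3/10
merge 3/20 + 4/25 → 31/100
merge 19/100 + 1/5 → 39/100
merge 3/10 + 31/100 → 61/100
merge 39/100 + 61/100 → 1
L = 9/100 + 1/5 + 3/10 + 31/100 + 39/100 + 61/100 + 1 = 29/10 = 2.9 bits/symbol.

2.9 bits/symbol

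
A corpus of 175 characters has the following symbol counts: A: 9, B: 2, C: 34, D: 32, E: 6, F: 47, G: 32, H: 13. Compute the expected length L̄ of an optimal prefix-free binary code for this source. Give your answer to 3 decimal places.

Probabilities are the counts divided by 175.
Repeatedly combine the two least-probable nodes; the expected code length is the sum of the merged weights.
merge 2/175 + 6/175 → 8/175
merge 8/175 + 9/175 → 17/175
merge 13/175 + 17/175 → 6/35
merge 6/35 + 32/175 → 62/175
merge 32/175 + 34/175 → 66/175
merge 47/175 + 62/175 → 109/175
merge 66/175 + 109/175 → 1
L = 8/175 + 17/175 + 6/35 + 62/175 + 66/175 + 109/175 + 1 = 467/175 ≈ 2.669 bits/symbol.

2.669 bits/symbol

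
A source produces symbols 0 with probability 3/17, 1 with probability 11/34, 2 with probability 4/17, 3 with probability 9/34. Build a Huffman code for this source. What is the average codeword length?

2 bits/symbol

Repeatedly combine the two least-probable nodes; the expected code length is the sum of the merged weights.
merge 3/17 + 4/17 → 7/17
merge 9/34 + 11/34 → 10/17
merge 7/17 + 10/17 → 1
L = 7/17 + 10/17 + 1 = 2 bits/symbol.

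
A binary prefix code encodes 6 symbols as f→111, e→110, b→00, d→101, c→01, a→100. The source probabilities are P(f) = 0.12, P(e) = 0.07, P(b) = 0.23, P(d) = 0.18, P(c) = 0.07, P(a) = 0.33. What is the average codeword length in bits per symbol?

L̄ = Σ pᵢ·ℓᵢ = 0.12·3 + 0.07·3 + 0.23·2 + 0.18·3 + 0.07·2 + 0.33·3 = 2.7 bits/symbol.

2.7 bits/symbol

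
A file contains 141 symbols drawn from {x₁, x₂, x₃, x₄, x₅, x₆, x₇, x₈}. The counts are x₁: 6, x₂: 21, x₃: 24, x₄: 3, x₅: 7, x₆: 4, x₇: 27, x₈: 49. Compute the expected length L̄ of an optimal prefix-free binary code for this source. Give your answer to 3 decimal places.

Probabilities are the counts divided by 141.
Repeatedly combine the two least-probable nodes; the expected code length is the sum of the merged weights.
merge 1/47 + 4/141 → 7/141
merge 2/47 + 7/141 → 13/141
merge 7/141 + 13/141 → 20/141
merge 20/141 + 7/47 → 41/141
merge 8/47 + 9/47 → 17/47
merge 41/141 + 49/141 → 30/47
merge 17/47 + 30/47 → 1
L = 7/141 + 13/141 + 20/141 + 41/141 + 17/47 + 30/47 + 1 = 121/47 ≈ 2.574 bits/symbol.

2.574 bits/symbol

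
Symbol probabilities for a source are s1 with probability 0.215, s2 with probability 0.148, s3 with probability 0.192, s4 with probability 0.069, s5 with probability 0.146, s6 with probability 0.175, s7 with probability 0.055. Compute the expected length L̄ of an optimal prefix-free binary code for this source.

2.717 bits/symbol

Repeatedly combine the two least-probable nodes; the expected code length is the sum of the merged weights.
merge 11/200 + 69/1000 → 31/250
merge 31/250 + 73/500 → 27/100
merge 37/250 + 7/40 → 323/1000
merge 24/125 + 43/200 → 407/1000
merge 27/100 + 323/1000 → 593/1000
merge 407/1000 + 593/1000 → 1
L = 31/250 + 27/100 + 323/1000 + 407/1000 + 593/1000 + 1 = 2717/1000 = 2.717 bits/symbol.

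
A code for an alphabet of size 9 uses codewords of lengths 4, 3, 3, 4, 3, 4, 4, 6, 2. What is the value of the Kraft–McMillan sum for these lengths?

0.890625

With common denominator 2^6 = 64: Σ 2^(−ℓᵢ) = 4/64 + 8/64 + 8/64 + 4/64 + 8/64 + 4/64 + 4/64 + 1/64 + 16/64 = 57/64 = 0.890625.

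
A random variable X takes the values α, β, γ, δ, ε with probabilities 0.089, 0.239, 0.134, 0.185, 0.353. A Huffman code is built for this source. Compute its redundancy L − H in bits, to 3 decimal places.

0.050 bits

Entropy H = −Σ p log₂ p ≈ 2.1734 bits.
Huffman merges: 89/1000+67/500→223/1000; 37/200+223/1000→51/125; 239/1000+353/1000→74/125; 51/125+74/125→1. L = 2223/1000 ≈ 2.2230.
L − H = 2.2230 − 2.1734 = 0.050 bits.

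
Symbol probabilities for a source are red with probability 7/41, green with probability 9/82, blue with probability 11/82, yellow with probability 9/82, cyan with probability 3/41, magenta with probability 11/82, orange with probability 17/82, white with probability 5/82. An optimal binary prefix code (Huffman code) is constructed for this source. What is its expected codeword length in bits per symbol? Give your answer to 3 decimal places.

2.927 bits/symbol

Repeatedly combine the two least-probable nodes; the expected code length is the sum of the merged weights.
merge 5/82 + 3/41 → 11/82
merge 9/82 + 9/82 → 9/41
merge 11/82 + 11/82 → 11/41
merge 11/82 + 7/41 → 25/82
merge 17/82 + 9/41 → 35/82
merge 11/41 + 25/82 → 47/82
merge 35/82 + 47/82 → 1
L = 11/82 + 9/41 + 11/41 + 25/82 + 35/82 + 47/82 + 1 = 120/41 ≈ 2.927 bits/symbol.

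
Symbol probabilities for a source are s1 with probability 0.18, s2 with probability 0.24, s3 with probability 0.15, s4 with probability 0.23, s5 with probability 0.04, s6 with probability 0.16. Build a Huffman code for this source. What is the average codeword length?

Repeatedly combine the two least-probable nodes; the expected code length is the sum of the merged weights.
merge 1/25 + 3/20 → 19/100
merge 4/25 + 9/50 → 17/50
merge 19/100 + 23/100 → 21/50
merge 6/25 + 17/50 → 29/50
merge 21/50 + 29/50 → 1
L = 19/100 + 17/50 + 21/50 + 29/50 + 1 = 253/100 = 2.53 bits/symbol.

2.53 bits/symbol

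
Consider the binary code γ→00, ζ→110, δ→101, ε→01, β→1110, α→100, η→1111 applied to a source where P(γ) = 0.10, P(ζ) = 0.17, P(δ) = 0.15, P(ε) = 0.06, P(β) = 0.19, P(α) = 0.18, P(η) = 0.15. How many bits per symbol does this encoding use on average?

L̄ = Σ pᵢ·ℓᵢ = 0.10·2 + 0.17·3 + 0.15·3 + 0.06·2 + 0.19·4 + 0.18·3 + 0.15·4 = 3.18 bits/symbol.

3.18 bits/symbol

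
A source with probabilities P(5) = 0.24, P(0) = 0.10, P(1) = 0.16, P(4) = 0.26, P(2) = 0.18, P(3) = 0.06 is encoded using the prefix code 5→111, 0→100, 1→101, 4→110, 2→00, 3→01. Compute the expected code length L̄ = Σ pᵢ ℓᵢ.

2.76 bits/symbol

L̄ = Σ pᵢ·ℓᵢ = 0.24·3 + 0.10·3 + 0.16·3 + 0.26·3 + 0.18·2 + 0.06·2 = 2.76 bits/symbol.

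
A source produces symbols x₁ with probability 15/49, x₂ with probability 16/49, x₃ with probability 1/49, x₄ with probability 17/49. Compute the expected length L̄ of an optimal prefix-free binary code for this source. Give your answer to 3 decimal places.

Repeatedly combine the two least-probable nodes; the expected code length is the sum of the merged weights.
merge 1/49 + 15/49 → 16/49
merge 16/49 + 16/49 → 32/49
merge 17/49 + 32/49 → 1
L = 16/49 + 32/49 + 1 = 97/49 ≈ 1.980 bits/symbol.

1.980 bits/symbol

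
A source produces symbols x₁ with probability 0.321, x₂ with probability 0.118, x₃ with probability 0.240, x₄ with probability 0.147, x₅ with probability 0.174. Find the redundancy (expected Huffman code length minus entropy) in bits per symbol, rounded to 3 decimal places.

Entropy H = −Σ p log₂ p ≈ 2.2298 bits.
Huffman merges: 59/500+147/1000→53/200; 87/500+6/25→207/500; 53/200+321/1000→293/500; 207/500+293/500→1. L = 453/200 ≈ 2.2650.
L − H = 2.2650 − 2.2298 = 0.035 bits.

0.035 bits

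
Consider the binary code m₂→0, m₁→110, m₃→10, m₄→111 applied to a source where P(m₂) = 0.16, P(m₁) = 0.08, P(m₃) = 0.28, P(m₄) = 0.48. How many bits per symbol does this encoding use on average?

L̄ = Σ pᵢ·ℓᵢ = 0.16·1 + 0.08·3 + 0.28·2 + 0.48·3 = 2.4 bits/symbol.

2.4 bits/symbol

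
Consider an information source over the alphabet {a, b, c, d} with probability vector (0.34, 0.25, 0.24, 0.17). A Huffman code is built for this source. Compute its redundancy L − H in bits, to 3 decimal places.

0.042 bits

Entropy H = −Σ p log₂ p ≈ 1.9579 bits.
Huffman merges: 17/100+6/25→41/100; 1/4+17/50→59/100; 41/100+59/100→1. L = 2 ≈ 2.0000.
L − H = 2.0000 − 1.9579 = 0.042 bits.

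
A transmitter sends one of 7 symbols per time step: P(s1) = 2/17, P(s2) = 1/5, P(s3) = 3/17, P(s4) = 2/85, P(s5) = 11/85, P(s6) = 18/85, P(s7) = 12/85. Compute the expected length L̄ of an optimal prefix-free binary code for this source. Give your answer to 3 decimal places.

Repeatedly combine the two least-probable nodes; the expected code length is the sum of the merged weights.
merge 2/85 + 2/17 → 12/85
merge 11/85 + 12/85 → 23/85
merge 12/85 + 3/17 → 27/85
merge 1/5 + 18/85 → 7/17
merge 23/85 + 27/85 → 10/17
merge 7/17 + 10/17 → 1
L = 12/85 + 23/85 + 27/85 + 7/17 + 10/17 + 1 = 232/85 ≈ 2.729 bits/symbol.

2.729 bits/symbol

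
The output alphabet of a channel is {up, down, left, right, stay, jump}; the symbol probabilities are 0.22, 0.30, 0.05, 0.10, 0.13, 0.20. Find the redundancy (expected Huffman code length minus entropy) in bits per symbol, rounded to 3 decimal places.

0.033 bits

Entropy H = −Σ p log₂ p ≈ 2.3970 bits.
Huffman merges: 1/20+1/10→3/20; 13/100+3/20→7/25; 1/5+11/50→21/50; 7/25+3/10→29/50; 21/50+29/50→1. L = 243/100 ≈ 2.4300.
L − H = 2.4300 − 2.3970 = 0.033 bits.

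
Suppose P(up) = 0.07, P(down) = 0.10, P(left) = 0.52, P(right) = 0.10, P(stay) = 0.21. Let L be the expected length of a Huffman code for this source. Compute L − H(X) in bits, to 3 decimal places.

0.024 bits

Entropy H = −Σ p log₂ p ≈ 1.8963 bits.
Huffman merges: 7/100+1/10→17/100; 1/10+17/100→27/100; 21/100+27/100→12/25; 12/25+13/25→1. L = 48/25 ≈ 1.9200.
L − H = 1.9200 − 1.8963 = 0.024 bits.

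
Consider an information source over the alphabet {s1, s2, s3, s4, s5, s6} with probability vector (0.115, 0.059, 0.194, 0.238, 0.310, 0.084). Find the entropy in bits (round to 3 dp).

2.376 bits

H = −Σ pᵢ log₂ pᵢ.
−0.115·log₂(0.115) = 0.3588
−0.059·log₂(0.059) = 0.2409
−0.194·log₂(0.194) = 0.4590
−0.238·log₂(0.238) = 0.4929
−0.310·log₂(0.310) = 0.5238
−0.084·log₂(0.084) = 0.3002
Sum ≈ 2.3756 → 2.376 bits.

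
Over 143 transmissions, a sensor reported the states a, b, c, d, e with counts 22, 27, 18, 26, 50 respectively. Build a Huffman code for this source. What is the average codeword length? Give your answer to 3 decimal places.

2.280 bits/symbol

Probabilities are the counts divided by 143.
Repeatedly combine the two least-probable nodes; the expected code length is the sum of the merged weights.
merge 18/143 + 2/13 → 40/143
merge 2/11 + 27/143 → 53/143
merge 40/143 + 50/143 → 90/143
merge 53/143 + 90/143 → 1
L = 40/143 + 53/143 + 90/143 + 1 = 326/143 ≈ 2.280 bits/symbol.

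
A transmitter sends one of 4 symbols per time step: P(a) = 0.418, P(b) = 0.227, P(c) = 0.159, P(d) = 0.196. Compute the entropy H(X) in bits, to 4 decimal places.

1.8943 bits

H = −Σ pᵢ log₂ pᵢ.
−0.418·log₂(0.418) = 0.5260
−0.227·log₂(0.227) = 0.4856
−0.159·log₂(0.159) = 0.4218
−0.196·log₂(0.196) = 0.4608
Sum ≈ 1.8943 → 1.8943 bits.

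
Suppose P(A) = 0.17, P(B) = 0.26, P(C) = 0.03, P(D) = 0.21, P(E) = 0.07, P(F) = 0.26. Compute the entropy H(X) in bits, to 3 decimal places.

2.338 bits

H = −Σ pᵢ log₂ pᵢ.
−0.17·log₂(0.17) = 0.4346
−0.26·log₂(0.26) = 0.5053
−0.03·log₂(0.03) = 0.1518
−0.21·log₂(0.21) = 0.4728
−0.07·log₂(0.07) = 0.2686
−0.26·log₂(0.26) = 0.5053
Sum ≈ 2.3383 → 2.338 bits.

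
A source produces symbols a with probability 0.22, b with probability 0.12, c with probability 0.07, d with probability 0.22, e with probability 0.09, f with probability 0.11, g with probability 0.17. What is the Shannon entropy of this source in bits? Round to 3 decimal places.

H = −Σ pᵢ log₂ pᵢ.
−0.22·log₂(0.22) = 0.4806
−0.12·log₂(0.12) = 0.3671
−0.07·log₂(0.07) = 0.2686
−0.22·log₂(0.22) = 0.4806
−0.09·log₂(0.09) = 0.3127
−0.11·log₂(0.11) = 0.3503
−0.17·log₂(0.17) = 0.4346
Sum ≈ 2.6943 → 2.694 bits.

2.694 bits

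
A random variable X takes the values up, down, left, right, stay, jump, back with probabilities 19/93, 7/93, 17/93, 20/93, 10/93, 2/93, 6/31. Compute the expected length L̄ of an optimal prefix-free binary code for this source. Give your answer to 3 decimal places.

2.677 bits/symbol

Repeatedly combine the two least-probable nodes; the expected code length is the sum of the merged weights.
merge 2/93 + 7/93 → 3/31
merge 3/31 + 10/93 → 19/93
merge 17/93 + 6/31 → 35/93
merge 19/93 + 19/93 → 38/93
merge 20/93 + 35/93 → 55/93
merge 38/93 + 55/93 → 1
L = 3/31 + 19/93 + 35/93 + 38/93 + 55/93 + 1 = 83/31 ≈ 2.677 bits/symbol.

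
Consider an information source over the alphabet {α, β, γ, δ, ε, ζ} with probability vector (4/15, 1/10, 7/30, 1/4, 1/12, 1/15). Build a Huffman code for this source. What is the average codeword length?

Repeatedly combine the two least-probable nodes; the expected code length is the sum of the merged weights.
merge 1/15 + 1/12 → 3/20
merge 1/10 + 3/20 → 1/4
merge 7/30 + 1/4 → 29/60
merge 1/4 + 4/15 → 31/60
merge 29/60 + 31/60 → 1
L = 3/20 + 1/4 + 29/60 + 31/60 + 1 = 12/5 = 2.4 bits/symbol.

2.4 bits/symbol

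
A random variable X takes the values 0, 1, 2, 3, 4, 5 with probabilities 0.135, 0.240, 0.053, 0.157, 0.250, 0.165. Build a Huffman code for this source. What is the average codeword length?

Repeatedly combine the two least-probable nodes; the expected code length is the sum of the merged weights.
merge 53/1000 + 27/200 → 47/250
merge 157/1000 + 33/200 → 161/500
merge 47/250 + 6/25 → 107/250
merge 1/4 + 161/500 → 143/250
merge 107/250 + 143/250 → 1
L = 47/250 + 161/500 + 107/250 + 143/250 + 1 = 251/100 = 2.51 bits/symbol.

2.51 bits/symbol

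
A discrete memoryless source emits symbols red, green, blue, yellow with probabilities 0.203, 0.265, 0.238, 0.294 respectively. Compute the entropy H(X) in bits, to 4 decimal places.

H = −Σ pᵢ log₂ pᵢ.
−0.203·log₂(0.203) = 0.4670
−0.265·log₂(0.265) = 0.5077
−0.238·log₂(0.238) = 0.4929
−0.294·log₂(0.294) = 0.5192
Sum ≈ 1.9868 → 1.9868 bits.

1.9868 bits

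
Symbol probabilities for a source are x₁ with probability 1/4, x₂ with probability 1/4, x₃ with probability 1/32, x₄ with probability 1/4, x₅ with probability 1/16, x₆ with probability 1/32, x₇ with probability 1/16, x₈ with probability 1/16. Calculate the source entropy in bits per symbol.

2.5625 bits

Each probability is a power of 1/2, so log₂(1/p) is an integer.
H = Σ p·log₂(1/p) = 1/4·2 + 1/4·2 + 1/32·5 + 1/4·2 + 1/16·4 + 1/32·5 + 1/16·4 + 1/16·4 = 2.5625 bits.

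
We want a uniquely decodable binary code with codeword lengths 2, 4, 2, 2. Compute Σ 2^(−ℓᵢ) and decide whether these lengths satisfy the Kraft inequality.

0.8125; yes

With common denominator 2^4 = 16: Σ 2^(−ℓᵢ) = 4/16 + 1/16 + 4/16 + 4/16 = 13/16 = 0.8125.
Kraft's inequality requires Σ ≤ 1; here Σ = 0.8125 ≤ 1, so such a prefix code exists.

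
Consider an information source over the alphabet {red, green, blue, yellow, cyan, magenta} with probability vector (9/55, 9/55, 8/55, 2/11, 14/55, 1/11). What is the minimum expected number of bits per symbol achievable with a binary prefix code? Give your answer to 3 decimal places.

Repeatedly combine the two least-probable nodes; the expected code length is the sum of the merged weights.
merge 1/11 + 8/55 → 13/55
merge 9/55 + 9/55 → 18/55
merge 2/11 + 13/55 → 23/55
merge 14/55 + 18/55 → 32/55
merge 23/55 + 32/55 → 1
L = 13/55 + 18/55 + 23/55 + 32/55 + 1 = 141/55 ≈ 2.564 bits/symbol.

2.564 bits/symbol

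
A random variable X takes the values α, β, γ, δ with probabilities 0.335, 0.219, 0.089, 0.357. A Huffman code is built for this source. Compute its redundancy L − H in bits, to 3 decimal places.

0.102 bits

Entropy H = −Σ p log₂ p ≈ 1.8495 bits.
Huffman merges: 89/1000+219/1000→77/250; 77/250+67/200→643/1000; 357/1000+643/1000→1. L = 1951/1000 ≈ 1.9510.
L − H = 1.9510 − 1.8495 = 0.102 bits.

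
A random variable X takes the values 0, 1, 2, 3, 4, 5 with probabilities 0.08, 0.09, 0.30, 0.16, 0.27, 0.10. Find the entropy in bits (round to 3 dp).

H = −Σ pᵢ log₂ pᵢ.
−0.08·log₂(0.08) = 0.2915
−0.09·log₂(0.09) = 0.3127
−0.30·log₂(0.30) = 0.5211
−0.16·log₂(0.16) = 0.4230
−0.27·log₂(0.27) = 0.5100
−0.10·log₂(0.10) = 0.3322
Sum ≈ 2.3905 → 2.390 bits.

2.390 bits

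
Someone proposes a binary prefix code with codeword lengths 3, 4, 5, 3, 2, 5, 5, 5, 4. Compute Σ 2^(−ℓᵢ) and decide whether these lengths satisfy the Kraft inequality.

0.75; yes

With common denominator 2^5 = 32: Σ 2^(−ℓᵢ) = 4/32 + 2/32 + 1/32 + 4/32 + 8/32 + 1/32 + 1/32 + 1/32 + 2/32 = 24/32 = 0.75.
Kraft's inequality requires Σ ≤ 1; here Σ = 0.75 ≤ 1, so such a prefix code exists.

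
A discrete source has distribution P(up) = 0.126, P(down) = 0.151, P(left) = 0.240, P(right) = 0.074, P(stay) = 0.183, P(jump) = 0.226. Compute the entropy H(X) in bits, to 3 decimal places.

H = −Σ pᵢ log₂ pᵢ.
−0.126·log₂(0.126) = 0.3766
−0.151·log₂(0.151) = 0.4118
−0.240·log₂(0.240) = 0.4941
−0.074·log₂(0.074) = 0.2780
−0.183·log₂(0.183) = 0.4484
−0.226·log₂(0.226) = 0.4849
Sum ≈ 2.4938 → 2.494 bits.

2.494 bits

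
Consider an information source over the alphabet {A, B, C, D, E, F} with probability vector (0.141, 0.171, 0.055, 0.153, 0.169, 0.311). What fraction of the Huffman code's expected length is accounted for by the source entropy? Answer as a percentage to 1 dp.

Entropy H = −Σ p log₂ p ≈ 2.4362 bits.
Huffman merges: 11/200+141/1000→49/250; 153/1000+169/1000→161/500; 171/1000+49/250→367/1000; 311/1000+161/500→633/1000; 367/1000+633/1000→1. L = 1259/500 ≈ 2.5180.
Efficiency = H/L = 2.4362/2.5180 = 96.8%.

96.8%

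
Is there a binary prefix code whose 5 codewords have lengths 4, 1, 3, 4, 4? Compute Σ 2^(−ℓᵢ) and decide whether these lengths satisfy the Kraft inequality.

0.8125; yes

With common denominator 2^4 = 16: Σ 2^(−ℓᵢ) = 1/16 + 8/16 + 2/16 + 1/16 + 1/16 = 13/16 = 0.8125.
Kraft's inequality requires Σ ≤ 1; here Σ = 0.8125 ≤ 1, so such a prefix code exists.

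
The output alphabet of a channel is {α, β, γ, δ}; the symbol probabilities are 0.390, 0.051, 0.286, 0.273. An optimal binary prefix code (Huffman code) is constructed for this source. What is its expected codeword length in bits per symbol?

Repeatedly combine the two least-probable nodes; the expected code length is the sum of the merged weights.
merge 51/1000 + 273/1000 → 81/250
merge 143/500 + 81/250 → 61/100
merge 39/100 + 61/100 → 1
L = 81/250 + 61/100 + 1 = 967/500 = 1.934 bits/symbol.

1.934 bits/symbol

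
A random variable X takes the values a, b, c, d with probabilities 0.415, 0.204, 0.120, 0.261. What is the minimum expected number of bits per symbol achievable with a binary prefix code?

Repeatedly combine the two least-probable nodes; the expected code length is the sum of the merged weights.
merge 3/25 + 51/250 → 81/250
merge 261/1000 + 81/250 → 117/200
merge 83/200 + 117/200 → 1
L = 81/250 + 117/200 + 1 = 1909/1000 = 1.909 bits/symbol.

1.909 bits/symbol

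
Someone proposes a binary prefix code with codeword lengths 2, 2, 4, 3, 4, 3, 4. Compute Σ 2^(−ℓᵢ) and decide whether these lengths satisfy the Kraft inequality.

0.9375; yes

With common denominator 2^4 = 16: Σ 2^(−ℓᵢ) = 4/16 + 4/16 + 1/16 + 2/16 + 1/16 + 2/16 + 1/16 = 15/16 = 0.9375.
Kraft's inequality requires Σ ≤ 1; here Σ = 0.9375 ≤ 1, so such a prefix code exists.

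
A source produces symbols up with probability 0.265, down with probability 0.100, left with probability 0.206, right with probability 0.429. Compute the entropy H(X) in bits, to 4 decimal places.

1.8332 bits

H = −Σ pᵢ log₂ pᵢ.
−0.265·log₂(0.265) = 0.5077
−0.100·log₂(0.100) = 0.3322
−0.206·log₂(0.206) = 0.4695
−0.429·log₂(0.429) = 0.5238
Sum ≈ 1.8332 → 1.8332 bits.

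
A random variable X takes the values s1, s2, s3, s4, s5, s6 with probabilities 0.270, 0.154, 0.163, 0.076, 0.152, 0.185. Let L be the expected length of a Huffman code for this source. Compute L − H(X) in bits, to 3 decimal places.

Entropy H = −Σ p log₂ p ≈ 2.4983 bits.
Huffman merges: 19/250+19/125→57/250; 77/500+163/1000→317/1000; 37/200+57/250→413/1000; 27/100+317/1000→587/1000; 413/1000+587/1000→1. L = 509/200 ≈ 2.5450.
L − H = 2.5450 − 2.4983 = 0.047 bits.

0.047 bits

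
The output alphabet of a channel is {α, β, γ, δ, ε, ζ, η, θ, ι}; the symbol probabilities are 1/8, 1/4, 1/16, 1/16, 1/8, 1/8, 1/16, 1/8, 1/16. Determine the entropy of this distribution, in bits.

3 bits

Each probability is a power of 1/2, so log₂(1/p) is an integer.
H = Σ p·log₂(1/p) = 1/8·3 + 1/4·2 + 1/16·4 + 1/16·4 + 1/8·3 + 1/8·3 + 1/16·4 + 1/8·3 + 1/16·4 = 3 bits.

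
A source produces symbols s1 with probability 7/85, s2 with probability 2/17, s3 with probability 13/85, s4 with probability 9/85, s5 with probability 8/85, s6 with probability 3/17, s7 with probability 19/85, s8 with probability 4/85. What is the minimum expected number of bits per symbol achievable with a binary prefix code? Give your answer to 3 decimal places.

2.906 bits/symbol

Repeatedly combine the two least-probable nodes; the expected code length is the sum of the merged weights.
merge 4/85 + 7/85 → 11/85
merge 8/85 + 9/85 → 1/5
merge 2/17 + 11/85 → 21/85
merge 13/85 + 3/17 → 28/85
merge 1/5 + 19/85 → 36/85
merge 21/85 + 28/85 → 49/85
merge 36/85 + 49/85 → 1
L = 11/85 + 1/5 + 21/85 + 28/85 + 36/85 + 49/85 + 1 = 247/85 ≈ 2.906 bits/symbol.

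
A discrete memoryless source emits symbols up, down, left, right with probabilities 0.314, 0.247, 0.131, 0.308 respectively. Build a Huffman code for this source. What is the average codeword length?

2 bits/symbol

Repeatedly combine the two least-probable nodes; the expected code length is the sum of the merged weights.
merge 131/1000 + 247/1000 → 189/500
merge 77/250 + 157/500 → 311/500
merge 189/500 + 311/500 → 1
L = 189/500 + 311/500 + 1 = 2 bits/symbol.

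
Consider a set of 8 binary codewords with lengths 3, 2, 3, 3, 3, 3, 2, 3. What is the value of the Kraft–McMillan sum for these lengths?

1.25

With common denominator 2^3 = 8: Σ 2^(−ℓᵢ) = 1/8 + 2/8 + 1/8 + 1/8 + 1/8 + 1/8 + 2/8 + 1/8 = 10/8 = 1.25.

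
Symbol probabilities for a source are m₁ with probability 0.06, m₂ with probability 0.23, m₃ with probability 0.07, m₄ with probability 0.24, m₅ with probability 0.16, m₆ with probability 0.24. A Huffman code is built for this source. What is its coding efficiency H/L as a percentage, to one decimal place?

99.6%

Entropy H = −Σ p log₂ p ≈ 2.4110 bits.
Huffman merges: 3/50+7/100→13/100; 13/100+4/25→29/100; 23/100+6/25→47/100; 6/25+29/100→53/100; 47/100+53/100→1. L = 121/50 ≈ 2.4200.
Efficiency = H/L = 2.4110/2.4200 = 99.6%.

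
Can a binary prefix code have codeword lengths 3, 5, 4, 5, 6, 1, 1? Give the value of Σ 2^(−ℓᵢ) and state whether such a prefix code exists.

With common denominator 2^6 = 64: Σ 2^(−ℓᵢ) = 8/64 + 2/64 + 4/64 + 2/64 + 1/64 + 32/64 + 32/64 = 81/64 = 1.265625.
Kraft's inequality requires Σ ≤ 1; here Σ = 1.265625 > 1, so no such prefix code exists.

1.265625; no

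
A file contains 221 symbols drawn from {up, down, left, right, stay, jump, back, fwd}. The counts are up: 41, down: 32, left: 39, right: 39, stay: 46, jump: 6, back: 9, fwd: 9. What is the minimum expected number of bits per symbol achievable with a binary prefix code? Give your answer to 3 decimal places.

Probabilities are the counts divided by 221.
Repeatedly combine the two least-probable nodes; the expected code length is the sum of the merged weights.
merge 6/221 + 9/221 → 15/221
merge 9/221 + 15/221 → 24/221
merge 24/221 + 32/221 → 56/221
merge 3/17 + 3/17 → 6/17
merge 41/221 + 46/221 → 87/221
merge 56/221 + 6/17 → 134/221
merge 87/221 + 134/221 → 1
L = 15/221 + 24/221 + 56/221 + 6/17 + 87/221 + 134/221 + 1 = 615/221 ≈ 2.783 bits/symbol.

2.783 bits/symbol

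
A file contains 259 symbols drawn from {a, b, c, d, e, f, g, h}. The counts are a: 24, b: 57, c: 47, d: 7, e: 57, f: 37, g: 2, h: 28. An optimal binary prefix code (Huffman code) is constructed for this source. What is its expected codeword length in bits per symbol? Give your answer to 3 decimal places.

Probabilities are the counts divided by 259.
Repeatedly combine the two least-probable nodes; the expected code length is the sum of the merged weights.
merge 2/259 + 1/37 → 9/259
merge 9/259 + 24/259 → 33/259
merge 4/37 + 33/259 → 61/259
merge 1/7 + 47/259 → 12/37
merge 57/259 + 57/259 → 114/259
merge 61/259 + 12/37 → 145/259
merge 114/259 + 145/259 → 1
L = 9/259 + 33/259 + 61/259 + 12/37 + 114/259 + 145/259 + 1 = 705/259 ≈ 2.722 bits/symbol.

2.722 bits/symbol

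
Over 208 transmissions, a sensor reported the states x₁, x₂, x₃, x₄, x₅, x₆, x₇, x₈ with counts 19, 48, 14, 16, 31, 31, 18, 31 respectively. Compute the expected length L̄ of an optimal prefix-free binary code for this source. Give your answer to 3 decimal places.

2.913 bits/symbol

Probabilities are the counts divided by 208.
Repeatedly combine the two least-probable nodes; the expected code length is the sum of the merged weights.
merge 7/104 + 1/13 → 15/104
merge 9/104 + 19/208 → 37/208
merge 15/104 + 31/208 → 61/208
merge 31/208 + 31/208 → 31/104
merge 37/208 + 3/13 → 85/208
merge 61/208 + 31/104 → 123/208
merge 85/208 + 123/208 → 1
L = 15/104 + 37/208 + 61/208 + 31/104 + 85/208 + 123/208 + 1 = 303/104 ≈ 2.913 bits/symbol.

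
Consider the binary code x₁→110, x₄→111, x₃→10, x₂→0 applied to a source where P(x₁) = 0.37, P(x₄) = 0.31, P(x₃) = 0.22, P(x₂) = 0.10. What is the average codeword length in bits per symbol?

L̄ = Σ pᵢ·ℓᵢ = 0.37·3 + 0.31·3 + 0.22·2 + 0.10·1 = 2.58 bits/symbol.

2.58 bits/symbol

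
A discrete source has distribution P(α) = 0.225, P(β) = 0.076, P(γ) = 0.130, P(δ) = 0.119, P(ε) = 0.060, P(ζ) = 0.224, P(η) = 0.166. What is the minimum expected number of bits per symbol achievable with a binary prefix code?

Repeatedly combine the two least-probable nodes; the expected code length is the sum of the merged weights.
merge 3/50 + 19/250 → 17/125
merge 119/1000 + 13/100 → 249/1000
merge 17/125 + 83/500 → 151/500
merge 28/125 + 9/40 → 449/1000
merge 249/1000 + 151/500 → 551/1000
merge 449/1000 + 551/1000 → 1
L = 17/125 + 249/1000 + 151/500 + 449/1000 + 551/1000 + 1 = 2687/1000 = 2.687 bits/symbol.

2.687 bits/symbol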